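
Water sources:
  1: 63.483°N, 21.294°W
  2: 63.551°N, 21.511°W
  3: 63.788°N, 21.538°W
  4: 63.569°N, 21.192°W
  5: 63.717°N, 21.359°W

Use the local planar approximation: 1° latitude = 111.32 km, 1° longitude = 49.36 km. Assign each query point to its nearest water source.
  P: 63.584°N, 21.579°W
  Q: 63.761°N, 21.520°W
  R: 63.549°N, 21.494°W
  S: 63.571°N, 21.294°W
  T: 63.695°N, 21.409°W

P→2; Q→3; R→2; S→4; T→5

P at 63.584°N, 21.579°W:
  1: √((-0.101·111.32)² + (0.285·49.36)²) = √(126.41224 + 197.89737) = 18.009 km
  2: √((-0.033·111.32)² + (0.068·49.36)²) = √(13.49504 + 11.26596) = 4.976 km
  3: √((0.204·111.32)² + (0.041·49.36)²) = √(515.71140 + 4.09560) = 22.799 km
  4: √((-0.015·111.32)² + (0.387·49.36)²) = √(2.78823 + 364.89863) = 19.175 km
  5: √((0.133·111.32)² + (0.220·49.36)²) = √(219.20461 + 117.92222) = 18.361 km
  → nearest: 2 (4.976 km)
Q at 63.761°N, 21.520°W:
  1: √((-0.278·111.32)² + (0.226·49.36)²) = √(957.71433 + 124.44206) = 32.896 km
  2: √((-0.210·111.32)² + (0.009·49.36)²) = √(546.49348 + 0.19735) = 23.381 km
  3: √((0.027·111.32)² + (-0.018·49.36)²) = √(9.03387 + 0.78940) = 3.134 km
  4: √((-0.192·111.32)² + (0.328·49.36)²) = √(456.82394 + 262.11869) = 26.813 km
  5: √((-0.044·111.32)² + (0.161·49.36)²) = √(23.99119 + 63.15417) = 9.335 km
  → nearest: 3 (3.134 km)
R at 63.549°N, 21.494°W:
  1: √((-0.066·111.32)² + (0.200·49.36)²) = √(53.98017 + 97.45638) = 12.306 km
  2: √((0.002·111.32)² + (-0.017·49.36)²) = √(0.04957 + 0.70412) = 0.868 km
  3: √((0.239·111.32)² + (-0.044·49.36)²) = √(707.85157 + 4.71689) = 26.694 km
  4: √((0.020·111.32)² + (0.302·49.36)²) = √(4.95686 + 222.21030) = 15.072 km
  5: √((0.168·111.32)² + (0.135·49.36)²) = √(349.75583 + 44.40356) = 19.853 km
  → nearest: 2 (0.868 km)
S at 63.571°N, 21.294°W:
  1: √((-0.088·111.32)² + (0.000·49.36)²) = √(95.96475 + 0.00000) = 9.796 km
  2: √((-0.020·111.32)² + (-0.217·49.36)²) = √(4.95686 + 114.72809) = 10.940 km
  3: √((0.217·111.32)² + (-0.244·49.36)²) = √(583.53359 + 145.05408) = 26.992 km
  4: √((-0.002·111.32)² + (0.102·49.36)²) = √(0.04957 + 25.34841) = 5.040 km
  5: √((0.146·111.32)² + (-0.065·49.36)²) = √(264.15091 + 10.29383) = 16.566 km
  → nearest: 4 (5.040 km)
T at 63.695°N, 21.409°W:
  1: √((-0.212·111.32)² + (0.115·49.36)²) = √(556.95245 + 32.22152) = 24.273 km
  2: √((-0.144·111.32)² + (-0.102·49.36)²) = √(256.96346 + 25.34841) = 16.802 km
  3: √((0.093·111.32)² + (-0.129·49.36)²) = √(107.17964 + 40.54429) = 12.154 km
  4: √((-0.126·111.32)² + (0.217·49.36)²) = √(196.73765 + 114.72809) = 17.648 km
  5: √((0.022·111.32)² + (0.050·49.36)²) = √(5.99780 + 6.09102) = 3.477 km
  → nearest: 5 (3.477 km)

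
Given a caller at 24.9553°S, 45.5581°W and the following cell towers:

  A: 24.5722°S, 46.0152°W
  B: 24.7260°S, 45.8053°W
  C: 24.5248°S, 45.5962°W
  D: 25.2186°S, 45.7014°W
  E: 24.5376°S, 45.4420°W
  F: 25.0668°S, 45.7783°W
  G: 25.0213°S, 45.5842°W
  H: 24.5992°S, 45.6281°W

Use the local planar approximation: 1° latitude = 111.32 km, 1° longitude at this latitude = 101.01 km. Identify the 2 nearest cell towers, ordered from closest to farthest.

Distances from 24.9553°S, 45.5581°W:
A: 62.8535 km
B: 35.7078 km
C: 48.0775 km
D: 32.6899 km
E: 47.9544 km
F: 25.4713 km
G: 7.8058 km
H: 40.2667 km
Sorted: G (7.8058 km) < F (25.4713 km) < D (32.6899 km) < B (35.7078 km) < …

G, F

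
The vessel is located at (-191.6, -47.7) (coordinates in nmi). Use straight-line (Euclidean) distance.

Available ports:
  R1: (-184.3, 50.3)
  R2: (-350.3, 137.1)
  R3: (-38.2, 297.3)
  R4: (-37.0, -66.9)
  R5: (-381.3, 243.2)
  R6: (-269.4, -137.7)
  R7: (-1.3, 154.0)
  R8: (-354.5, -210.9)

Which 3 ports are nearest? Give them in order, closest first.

R1, R6, R4

Distances from (-191.6, -47.7):
R1: √((7.3)² + (98.0)²) = √(53.290 + 9604.000) = 98.3 nmi
R2: √((-158.7)² + (184.8)²) = √(25185.690 + 34151.040) = 243.6 nmi
R3: √((153.4)² + (345.0)²) = √(23531.560 + 119025.000) = 377.6 nmi
R4: √((154.6)² + (-19.2)²) = √(23901.160 + 368.640) = 155.8 nmi
R5: √((-189.7)² + (290.9)²) = √(35986.090 + 84622.810) = 347.3 nmi
R6: √((-77.8)² + (-90.0)²) = √(6052.840 + 8100.000) = 119.0 nmi
R7: √((190.3)² + (201.7)²) = √(36214.090 + 40682.890) = 277.3 nmi
R8: √((-162.9)² + (-163.2)²) = √(26536.410 + 26634.240) = 230.6 nmi
Sorted: R1 (98.3 nmi) < R6 (119.0 nmi) < R4 (155.8 nmi) < R8 (230.6 nmi) < R2 (243.6 nmi) < …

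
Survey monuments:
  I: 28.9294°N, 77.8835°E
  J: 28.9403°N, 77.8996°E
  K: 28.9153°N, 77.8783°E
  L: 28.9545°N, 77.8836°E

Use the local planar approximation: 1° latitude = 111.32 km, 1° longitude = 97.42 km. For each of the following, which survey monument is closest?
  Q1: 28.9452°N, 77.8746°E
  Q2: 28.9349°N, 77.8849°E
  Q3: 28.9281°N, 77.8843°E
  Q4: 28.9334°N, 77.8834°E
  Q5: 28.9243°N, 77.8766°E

Q1→L; Q2→I; Q3→I; Q4→I; Q5→I

Q1 at 28.9452°N, 77.8746°E:
  I: √((-0.0158·111.32)² + (0.0089·97.42)²) = √(3.093574 + 0.751755) = 1.9610 km
  J: √((-0.0049·111.32)² + (0.0250·97.42)²) = √(0.297535 + 5.931660) = 2.4958 km
  K: √((-0.0299·111.32)² + (0.0037·97.42)²) = √(11.078699 + 0.129927) = 3.3479 km
  L: √((0.0093·111.32)² + (0.0090·97.42)²) = √(1.071796 + 0.768743) = 1.3567 km
  → nearest: L (1.3567 km)
Q2 at 28.9349°N, 77.8849°E:
  I: √((-0.0055·111.32)² + (-0.0014·97.42)²) = √(0.374862 + 0.018602) = 0.6273 km
  J: √((0.0054·111.32)² + (0.0147·97.42)²) = √(0.361355 + 2.050836) = 1.5531 km
  K: √((-0.0196·111.32)² + (-0.0066·97.42)²) = √(4.760565 + 0.413413) = 2.2746 km
  L: √((0.0196·111.32)² + (-0.0013·97.42)²) = √(4.760565 + 0.016039) = 2.1855 km
  → nearest: I (0.6273 km)
Q3 at 28.9281°N, 77.8843°E:
  I: √((0.0013·111.32)² + (-0.0008·97.42)²) = √(0.020943 + 0.006074) = 0.1644 km
  J: √((0.0122·111.32)² + (0.0153·97.42)²) = √(1.844446 + 2.221668) = 2.0165 km
  K: √((-0.0128·111.32)² + (-0.0060·97.42)²) = √(2.030329 + 0.341664) = 1.5401 km
  L: √((0.0264·111.32)² + (-0.0007·97.42)²) = √(8.636828 + 0.004650) = 2.9396 km
  → nearest: I (0.1644 km)
Q4 at 28.9334°N, 77.8834°E:
  I: √((-0.0040·111.32)² + (0.0001·97.42)²) = √(0.198274 + 0.000095) = 0.4454 km
  J: √((0.0069·111.32)² + (0.0162·97.42)²) = √(0.589990 + 2.490728) = 1.7552 km
  K: √((-0.0181·111.32)² + (-0.0051·97.42)²) = √(4.059790 + 0.246852) = 2.0752 km
  L: √((0.0211·111.32)² + (0.0002·97.42)²) = √(5.517106 + 0.000380) = 2.3489 km
  → nearest: I (0.4454 km)
Q5 at 28.9243°N, 77.8766°E:
  I: √((0.0051·111.32)² + (0.0069·97.42)²) = √(0.322320 + 0.451850) = 0.8799 km
  J: √((0.0160·111.32)² + (0.0230·97.42)²) = √(3.172388 + 5.020557) = 2.8623 km
  K: √((-0.0090·111.32)² + (0.0017·97.42)²) = √(1.003764 + 0.027428) = 1.0155 km
  L: √((0.0302·111.32)² + (0.0070·97.42)²) = √(11.302130 + 0.465042) = 3.4303 km
  → nearest: I (0.8799 km)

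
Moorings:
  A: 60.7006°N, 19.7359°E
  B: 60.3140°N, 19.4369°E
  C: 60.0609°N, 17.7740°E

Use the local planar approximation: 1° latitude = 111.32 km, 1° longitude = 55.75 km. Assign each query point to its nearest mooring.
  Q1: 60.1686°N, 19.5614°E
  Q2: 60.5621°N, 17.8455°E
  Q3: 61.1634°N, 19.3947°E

Q1→B; Q2→C; Q3→A

Q1 at 60.1686°N, 19.5614°E:
  A: 60.0160 km
  B: 17.6114 km
  C: 100.3662 km
  → nearest: B (17.6114 km)
Q2 at 60.5621°N, 17.8455°E:
  A: 106.5116 km
  B: 92.9199 km
  C: 55.9358 km
  → nearest: C (55.9358 km)
Q3 at 61.1634°N, 19.3947°E:
  A: 54.9184 km
  B: 94.5845 km
  C: 152.4027 km
  → nearest: A (54.9184 km)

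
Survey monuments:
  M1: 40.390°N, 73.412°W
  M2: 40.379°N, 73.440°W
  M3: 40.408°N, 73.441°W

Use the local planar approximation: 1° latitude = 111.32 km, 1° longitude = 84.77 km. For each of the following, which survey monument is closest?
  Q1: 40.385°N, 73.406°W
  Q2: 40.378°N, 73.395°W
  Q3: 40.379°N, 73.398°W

Q1 at 40.385°N, 73.406°W:
  M1: √((0.005·111.32)² + (-0.006·84.77)²) = √(0.30980 + 0.25869) = 0.754 km
  M2: √((-0.006·111.32)² + (-0.034·84.77)²) = √(0.44612 + 8.30696) = 2.959 km
  M3: √((0.023·111.32)² + (-0.035·84.77)²) = √(6.55544 + 8.80279) = 3.919 km
  → nearest: M1 (0.754 km)
Q2 at 40.378°N, 73.395°W:
  M1: √((0.012·111.32)² + (-0.017·84.77)²) = √(1.78447 + 2.07674) = 1.965 km
  M2: √((0.001·111.32)² + (-0.045·84.77)²) = √(0.01239 + 14.55155) = 3.816 km
  M3: √((0.030·111.32)² + (-0.046·84.77)²) = √(11.15293 + 15.20548) = 5.134 km
  → nearest: M1 (1.965 km)
Q3 at 40.379°N, 73.398°W:
  M1: √((0.011·111.32)² + (-0.014·84.77)²) = √(1.49945 + 1.40845) = 1.705 km
  M2: √((0.000·111.32)² + (-0.042·84.77)²) = √(0.00000 + 12.67602) = 3.560 km
  M3: √((0.029·111.32)² + (-0.043·84.77)²) = √(10.42179 + 13.28683) = 4.869 km
  → nearest: M1 (1.705 km)

Q1→M1; Q2→M1; Q3→M1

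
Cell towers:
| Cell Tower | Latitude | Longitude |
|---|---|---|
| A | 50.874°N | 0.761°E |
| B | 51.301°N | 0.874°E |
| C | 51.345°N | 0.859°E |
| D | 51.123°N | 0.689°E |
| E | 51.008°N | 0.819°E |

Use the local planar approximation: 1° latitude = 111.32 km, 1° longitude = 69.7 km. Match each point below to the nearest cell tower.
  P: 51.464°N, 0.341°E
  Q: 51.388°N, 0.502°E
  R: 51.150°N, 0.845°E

P→C; Q→C; R→D

P at 51.464°N, 0.341°E:
  A: √((-0.590·111.32)² + (0.420·69.7)²) = √(4313.70477 + 856.96708) = 71.907 km
  B: √((-0.163·111.32)² + (0.533·69.7)²) = √(329.24683 + 1380.12993) = 41.345 km
  C: √((-0.119·111.32)² + (0.518·69.7)²) = √(175.48513 + 1303.54214) = 38.458 km
  D: √((-0.341·111.32)² + (0.348·69.7)²) = √(1440.97071 + 588.33413) = 45.048 km
  E: √((-0.456·111.32)² + (0.478·69.7)²) = √(2576.77252 + 1109.99584) = 60.719 km
  → nearest: C (38.458 km)
Q at 51.388°N, 0.502°E:
  A: √((-0.514·111.32)² + (0.259·69.7)²) = √(3273.95445 + 325.88554) = 59.999 km
  B: √((-0.087·111.32)² + (0.372·69.7)²) = √(93.79613 + 672.28193) = 27.678 km
  C: √((-0.043·111.32)² + (0.357·69.7)²) = √(22.91307 + 619.15871) = 25.339 km
  D: √((-0.265·111.32)² + (0.187·69.7)²) = √(870.23820 + 169.88255) = 32.251 km
  E: √((-0.380·111.32)² + (0.317·69.7)²) = √(1789.42536 + 488.18461) = 47.724 km
  → nearest: C (25.339 km)
R at 51.150°N, 0.845°E:
  A: √((-0.276·111.32)² + (-0.084·69.7)²) = √(943.98384 + 34.27868) = 31.277 km
  B: √((0.151·111.32)² + (0.029·69.7)²) = √(282.55324 + 4.08565) = 16.930 km
  C: √((0.195·111.32)² + (0.014·69.7)²) = √(471.21121 + 0.95219) = 21.729 km
  D: √((-0.027·111.32)² + (-0.156·69.7)²) = √(9.03387 + 118.22648) = 11.281 km
  E: √((-0.142·111.32)² + (-0.026·69.7)²) = √(249.87516 + 3.28407) = 15.911 km
  → nearest: D (11.281 km)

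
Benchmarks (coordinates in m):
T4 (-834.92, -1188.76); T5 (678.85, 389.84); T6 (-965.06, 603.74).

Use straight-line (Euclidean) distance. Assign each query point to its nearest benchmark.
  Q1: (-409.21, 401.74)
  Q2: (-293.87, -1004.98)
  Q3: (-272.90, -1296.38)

Q1→T6; Q2→T4; Q3→T4

Q1 at (-409.21, 401.74):
  T4: √((-425.71)² + (-1590.50)²) = √(181229.0041 + 2529690.2500) = 1646.49 m
  T5: √((1088.06)² + (-11.90)²) = √(1183874.5636 + 141.6100) = 1088.13 m
  T6: √((-555.85)² + (202.00)²) = √(308969.2225 + 40804.0000) = 591.42 m
  → nearest: T6 (591.42 m)
Q2 at (-293.87, -1004.98):
  T4: √((-541.05)² + (-183.78)²) = √(292735.1025 + 33775.0884) = 571.41 m
  T5: √((972.72)² + (1394.82)²) = √(946184.1984 + 1945522.8324) = 1700.50 m
  T6: √((-671.19)² + (1608.72)²) = √(450496.0161 + 2587980.0384) = 1743.12 m
  → nearest: T4 (571.41 m)
Q3 at (-272.90, -1296.38):
  T4: √((-562.02)² + (107.62)²) = √(315866.4804 + 11582.0644) = 572.23 m
  T5: √((951.75)² + (1686.22)²) = √(905828.0625 + 2843337.8884) = 1936.28 m
  T6: √((-692.16)² + (1900.12)²) = √(479085.4656 + 3610456.0144) = 2022.26 m
  → nearest: T4 (572.23 m)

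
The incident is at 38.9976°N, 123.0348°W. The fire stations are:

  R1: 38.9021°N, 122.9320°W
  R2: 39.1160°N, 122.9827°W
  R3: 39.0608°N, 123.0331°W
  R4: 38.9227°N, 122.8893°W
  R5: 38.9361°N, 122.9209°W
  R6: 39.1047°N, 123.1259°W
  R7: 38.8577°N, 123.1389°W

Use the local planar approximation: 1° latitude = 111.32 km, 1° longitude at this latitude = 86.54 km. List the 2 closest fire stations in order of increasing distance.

Distances from 38.9976°N, 123.0348°W:
R1: 13.8623 km
R2: 13.9301 km
R3: 7.0370 km
R4: 15.1019 km
R5: 12.0012 km
R6: 14.2933 km
R7: 17.9916 km
Sorted: R3 (7.0370 km) < R5 (12.0012 km) < R1 (13.8623 km) < R2 (13.9301 km) < …

R3, R5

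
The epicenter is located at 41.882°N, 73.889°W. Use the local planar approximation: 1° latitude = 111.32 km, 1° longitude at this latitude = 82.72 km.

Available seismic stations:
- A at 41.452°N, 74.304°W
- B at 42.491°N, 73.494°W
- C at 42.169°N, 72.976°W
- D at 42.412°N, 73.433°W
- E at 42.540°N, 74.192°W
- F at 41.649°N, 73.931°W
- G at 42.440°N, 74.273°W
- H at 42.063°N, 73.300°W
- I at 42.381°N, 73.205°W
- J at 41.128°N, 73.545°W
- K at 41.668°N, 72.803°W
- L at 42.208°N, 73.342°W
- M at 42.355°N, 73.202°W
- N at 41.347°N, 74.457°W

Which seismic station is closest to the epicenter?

F

Distances from 41.882°N, 73.889°W:
A: 58.905 km
B: 75.257 km
C: 82.003 km
D: 70.027 km
E: 77.418 km
F: 26.169 km
G: 69.767 km
H: 52.724 km
I: 79.291 km
J: 88.628 km
K: 92.939 km
L: 58.003 km
M: 77.472 km
N: 75.859 km
Minimum: F at 26.169 km.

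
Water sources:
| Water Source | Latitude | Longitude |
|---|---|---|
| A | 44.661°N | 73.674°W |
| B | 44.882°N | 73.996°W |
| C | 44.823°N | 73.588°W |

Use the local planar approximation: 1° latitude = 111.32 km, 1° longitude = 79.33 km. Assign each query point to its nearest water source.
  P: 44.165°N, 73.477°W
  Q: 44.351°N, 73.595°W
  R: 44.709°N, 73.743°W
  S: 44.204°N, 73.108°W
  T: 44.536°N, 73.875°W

P at 44.165°N, 73.477°W:
  A: √((0.496·111.32)² + (-0.197·79.33)²) = √(3048.66530 + 244.23470) = 57.384 km
  B: √((0.717·111.32)² + (-0.519·79.33)²) = √(6370.66409 + 1695.15582) = 89.810 km
  C: √((0.658·111.32)² + (-0.111·79.33)²) = √(5365.35154 + 77.53912) = 73.776 km
  → nearest: A (57.384 km)
Q at 44.351°N, 73.595°W:
  A: √((0.310·111.32)² + (-0.079·79.33)²) = √(1190.88488 + 39.27617) = 35.074 km
  B: √((0.531·111.32)² + (-0.401·79.33)²) = √(3494.10086 + 1011.96072) = 67.127 km
  C: √((0.472·111.32)² + (0.007·79.33)²) = √(2760.77105 + 0.30837) = 52.546 km
  → nearest: A (35.074 km)
R at 44.709°N, 73.743°W:
  A: √((-0.048·111.32)² + (0.069·79.33)²) = √(28.55150 + 29.96216) = 7.649 km
  B: √((0.173·111.32)² + (-0.253·79.33)²) = √(370.88443 + 402.82457) = 27.816 km
  C: √((0.114·111.32)² + (0.155·79.33)²) = √(161.04828 + 151.19530) = 17.670 km
  → nearest: A (7.649 km)
S at 44.204°N, 73.108°W:
  A: √((0.457·111.32)² + (-0.566·79.33)²) = √(2588.08655 + 2016.08004) = 67.854 km
  B: √((0.678·111.32)² + (-0.888·79.33)²) = √(5696.46959 + 4962.50366) = 103.242 km
  C: √((0.619·111.32)² + (-0.480·79.33)²) = √(4748.18567 + 1449.96455) = 78.728 km
  → nearest: A (67.854 km)
T at 44.536°N, 73.875°W:
  A: √((0.125·111.32)² + (0.201·79.33)²) = √(193.62722 + 254.25355) = 21.163 km
  B: √((0.346·111.32)² + (-0.121·79.33)²) = √(1483.53772 + 92.13946) = 39.695 km
  C: √((0.287·111.32)² + (0.287·79.33)²) = √(1020.72838 + 518.36862) = 39.231 km
  → nearest: A (21.163 km)

P→A; Q→A; R→A; S→A; T→A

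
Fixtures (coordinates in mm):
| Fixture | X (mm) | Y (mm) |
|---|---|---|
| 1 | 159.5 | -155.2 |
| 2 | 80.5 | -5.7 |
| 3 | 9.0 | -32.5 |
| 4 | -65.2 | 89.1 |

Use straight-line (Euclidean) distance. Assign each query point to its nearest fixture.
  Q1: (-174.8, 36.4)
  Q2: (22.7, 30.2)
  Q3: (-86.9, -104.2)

Q1→4; Q2→3; Q3→3

Q1 at (-174.8, 36.4):
  1: √((334.3)² + (-191.6)²) = √(111756.490 + 36710.560) = 385.3 mm
  2: √((255.3)² + (-42.1)²) = √(65178.090 + 1772.410) = 258.7 mm
  3: √((183.8)² + (-68.9)²) = √(33782.440 + 4747.210) = 196.3 mm
  4: √((109.6)² + (52.7)²) = √(12012.160 + 2777.290) = 121.6 mm
  → nearest: 4 (121.6 mm)
Q2 at (22.7, 30.2):
  1: √((136.8)² + (-185.4)²) = √(18714.240 + 34373.160) = 230.4 mm
  2: √((57.8)² + (-35.9)²) = √(3340.840 + 1288.810) = 68.0 mm
  3: √((-13.7)² + (-62.7)²) = √(187.690 + 3931.290) = 64.2 mm
  4: √((-87.9)² + (58.9)²) = √(7726.410 + 3469.210) = 105.8 mm
  → nearest: 3 (64.2 mm)
Q3 at (-86.9, -104.2):
  1: √((246.4)² + (-51.0)²) = √(60712.960 + 2601.000) = 251.6 mm
  2: √((167.4)² + (98.5)²) = √(28022.760 + 9702.250) = 194.2 mm
  3: √((95.9)² + (71.7)²) = √(9196.810 + 5140.890) = 119.7 mm
  4: √((21.7)² + (193.3)²) = √(470.890 + 37364.890) = 194.5 mm
  → nearest: 3 (119.7 mm)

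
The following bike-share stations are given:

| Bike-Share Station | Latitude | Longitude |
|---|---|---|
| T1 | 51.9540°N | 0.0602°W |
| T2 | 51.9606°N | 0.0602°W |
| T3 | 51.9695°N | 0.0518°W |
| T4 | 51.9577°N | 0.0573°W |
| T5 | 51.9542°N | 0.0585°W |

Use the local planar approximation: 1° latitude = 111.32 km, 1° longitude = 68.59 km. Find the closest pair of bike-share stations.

T1 and T5

Pairwise distances:
T1–T2: √((0.0066·111.32)² + (0.0000·68.59)²) = √(0.539802 + 0.000000) = 0.7347 km
T1–T3: √((0.0155·111.32)² + (0.0084·68.59)²) = √(2.977212 + 0.331956) = 1.8191 km
T1–T4: √((0.0037·111.32)² + (0.0029·68.59)²) = √(0.169648 + 0.039566) = 0.4574 km
T1–T5: √((0.0002·111.32)² + (0.0017·68.59)²) = √(0.000496 + 0.013596) = 0.1187 km
T2–T3: √((0.0089·111.32)² + (0.0084·68.59)²) = √(0.981582 + 0.331956) = 1.1461 km
T2–T4: √((-0.0029·111.32)² + (0.0029·68.59)²) = √(0.104218 + 0.039566) = 0.3792 km
T2–T5: √((-0.0064·111.32)² + (0.0017·68.59)²) = √(0.507582 + 0.013596) = 0.7219 km
T3–T4: √((-0.0118·111.32)² + (-0.0055·68.59)²) = √(1.725482 + 0.142314) = 1.3667 km
T3–T5: √((-0.0153·111.32)² + (-0.0067·68.59)²) = √(2.900877 + 0.211189) = 1.7641 km
T4–T5: √((-0.0035·111.32)² + (-0.0012·68.59)²) = √(0.151804 + 0.006775) = 0.3982 km
Closest pair: T1–T5 at 0.1187 km.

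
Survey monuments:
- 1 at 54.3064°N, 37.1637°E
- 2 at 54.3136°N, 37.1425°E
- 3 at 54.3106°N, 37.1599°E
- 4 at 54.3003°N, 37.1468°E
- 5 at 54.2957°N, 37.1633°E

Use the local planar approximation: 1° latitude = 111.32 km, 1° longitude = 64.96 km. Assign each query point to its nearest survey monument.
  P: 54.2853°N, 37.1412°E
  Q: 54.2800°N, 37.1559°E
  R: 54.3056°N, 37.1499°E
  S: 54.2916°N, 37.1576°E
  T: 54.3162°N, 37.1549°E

P→4; Q→5; R→4; S→5; T→3

P at 54.2853°N, 37.1412°E:
  1: √((0.0211·111.32)² + (0.0225·64.96)²) = √(5.517106 + 2.136275) = 2.7665 km
  2: √((0.0283·111.32)² + (0.0013·64.96)²) = √(9.924743 + 0.007131) = 3.1515 km
  3: √((0.0253·111.32)² + (0.0187·64.96)²) = √(7.932086 + 1.475622) = 3.0672 km
  4: √((0.0150·111.32)² + (0.0056·64.96)²) = √(2.788232 + 0.132333) = 1.7090 km
  5: √((0.0104·111.32)² + (0.0221·64.96)²) = √(1.340334 + 2.060993) = 1.8443 km
  → nearest: 4 (1.7090 km)
Q at 54.2800°N, 37.1559°E:
  1: √((0.0264·111.32)² + (0.0078·64.96)²) = √(8.636828 + 0.256733) = 2.9822 km
  2: √((0.0336·111.32)² + (-0.0134·64.96)²) = √(13.990233 + 0.757708) = 3.8403 km
  3: √((0.0306·111.32)² + (0.0040·64.96)²) = √(11.603506 + 0.067517) = 3.4163 km
  4: √((0.0203·111.32)² + (-0.0091·64.96)²) = √(5.106678 + 0.349442) = 2.3358 km
  5: √((0.0157·111.32)² + (0.0074·64.96)²) = √(3.054539 + 0.231076) = 1.8126 km
  → nearest: 5 (1.8126 km)
R at 54.3056°N, 37.1499°E:
  1: √((0.0008·111.32)² + (0.0138·64.96)²) = √(0.007931 + 0.803619) = 0.9009 km
  2: √((0.0080·111.32)² + (-0.0074·64.96)²) = √(0.793097 + 0.231076) = 1.0120 km
  3: √((0.0050·111.32)² + (0.0100·64.96)²) = √(0.309804 + 0.421980) = 0.8554 km
  4: √((-0.0053·111.32)² + (-0.0031·64.96)²) = √(0.348095 + 0.040552) = 0.6234 km
  5: √((-0.0099·111.32)² + (0.0134·64.96)²) = √(1.214554 + 0.757708) = 1.4044 km
  → nearest: 4 (0.6234 km)
S at 54.2916°N, 37.1576°E:
  1: √((0.0148·111.32)² + (0.0061·64.96)²) = √(2.714375 + 0.157019) = 1.6945 km
  2: √((0.0220·111.32)² + (-0.0151·64.96)²) = √(5.997797 + 0.962157) = 2.6382 km
  3: √((0.0190·111.32)² + (0.0023·64.96)²) = √(4.473563 + 0.022323) = 2.1204 km
  4: √((0.0087·111.32)² + (-0.0108·64.96)²) = √(0.937961 + 0.492198) = 1.1959 km
  5: √((0.0041·111.32)² + (0.0057·64.96)²) = √(0.208312 + 0.137101) = 0.5877 km
  → nearest: 5 (0.5877 km)
T at 54.3162°N, 37.1549°E:
  1: √((-0.0098·111.32)² + (0.0088·64.96)²) = √(1.190141 + 0.326781) = 1.2316 km
  2: √((-0.0026·111.32)² + (-0.0124·64.96)²) = √(0.083771 + 0.648837) = 0.8559 km
  3: √((-0.0056·111.32)² + (0.0050·64.96)²) = √(0.388618 + 0.105495) = 0.7029 km
  4: √((-0.0159·111.32)² + (-0.0081·64.96)²) = √(3.132858 + 0.276861) = 1.8465 km
  5: √((-0.0205·111.32)² + (0.0084·64.96)²) = √(5.207798 + 0.297749) = 2.3464 km
  → nearest: 3 (0.7029 km)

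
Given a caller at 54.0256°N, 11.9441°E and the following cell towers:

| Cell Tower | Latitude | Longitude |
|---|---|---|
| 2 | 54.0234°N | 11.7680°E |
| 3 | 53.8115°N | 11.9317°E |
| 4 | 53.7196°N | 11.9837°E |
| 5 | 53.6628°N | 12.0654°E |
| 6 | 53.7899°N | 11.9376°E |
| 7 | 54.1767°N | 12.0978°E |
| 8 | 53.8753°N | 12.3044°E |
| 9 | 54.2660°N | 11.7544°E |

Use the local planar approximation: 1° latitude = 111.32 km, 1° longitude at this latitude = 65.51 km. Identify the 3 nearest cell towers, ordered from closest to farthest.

Distances from 54.0256°N, 11.9441°E:
2: √((-0.0022·111.32)² + (-0.1761·65.51)²) = √(0.059978 + 133.086471) = 11.5389 km
3: √((-0.2141·111.32)² + (-0.0124·65.51)²) = √(568.041061 + 0.659870) = 23.8475 km
4: √((-0.3060·111.32)² + (0.0396·65.51)²) = √(1160.350646 + 6.729853) = 34.1626 km
5: √((-0.3628·111.32)² + (0.1213·65.51)²) = √(1631.101369 + 63.144685) = 41.1612 km
6: √((-0.2357·111.32)² + (-0.0065·65.51)²) = √(688.439151 + 0.181318) = 26.2416 km
7: √((0.1511·111.32)² + (0.1537·65.51)²) = √(282.927605 + 101.382485) = 19.6038 km
8: √((-0.1503·111.32)² + (0.3603·65.51)²) = √(279.939612 + 557.113552) = 28.9319 km
9: √((0.2404·111.32)² + (-0.1897·65.51)²) = √(716.168676 + 154.436468) = 29.5060 km
Sorted: 2 (11.5389 km) < 7 (19.6038 km) < 3 (23.8475 km) < 6 (26.2416 km) < 8 (28.9319 km) < …

2, 7, 3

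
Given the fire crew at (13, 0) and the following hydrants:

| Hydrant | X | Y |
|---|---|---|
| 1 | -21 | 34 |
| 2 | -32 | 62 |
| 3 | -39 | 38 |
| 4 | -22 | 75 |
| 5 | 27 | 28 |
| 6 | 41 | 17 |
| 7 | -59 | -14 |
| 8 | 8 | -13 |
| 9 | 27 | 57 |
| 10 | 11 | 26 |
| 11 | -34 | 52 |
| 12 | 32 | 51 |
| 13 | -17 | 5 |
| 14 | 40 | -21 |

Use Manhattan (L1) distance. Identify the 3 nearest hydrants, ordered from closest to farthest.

Distances from (13, 0):
1: |-34| + |34| = 34 + 34 = 68
2: |-45| + |62| = 45 + 62 = 107
3: |-52| + |38| = 52 + 38 = 90
4: |-35| + |75| = 35 + 75 = 110
5: |14| + |28| = 14 + 28 = 42
6: |28| + |17| = 28 + 17 = 45
7: |-72| + |-14| = 72 + 14 = 86
8: |-5| + |-13| = 5 + 13 = 18
9: |14| + |57| = 14 + 57 = 71
10: |-2| + |26| = 2 + 26 = 28
11: |-47| + |52| = 47 + 52 = 99
12: |19| + |51| = 19 + 51 = 70
13: |-30| + |5| = 30 + 5 = 35
14: |27| + |-21| = 27 + 21 = 48
Sorted: 8 (18) < 10 (28) < 13 (35) < 5 (42) < 6 (45) < …

8, 10, 13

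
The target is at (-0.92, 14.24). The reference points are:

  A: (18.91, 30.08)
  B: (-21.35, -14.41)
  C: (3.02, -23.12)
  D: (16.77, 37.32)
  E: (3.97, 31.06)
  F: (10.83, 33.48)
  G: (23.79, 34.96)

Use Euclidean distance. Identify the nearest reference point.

Distances from (-0.92, 14.24):
A: √((19.83)² + (15.84)²) = √(393.2289 + 250.9056) = 25.38
B: √((-20.43)² + (-28.65)²) = √(417.3849 + 820.8225) = 35.19
C: √((3.94)² + (-37.36)²) = √(15.5236 + 1395.7696) = 37.57
D: √((17.69)² + (23.08)²) = √(312.9361 + 532.6864) = 29.08
E: √((4.89)² + (16.82)²) = √(23.9121 + 282.9124) = 17.52
F: √((11.75)² + (19.24)²) = √(138.0625 + 370.1776) = 22.54
G: √((24.71)² + (20.72)²) = √(610.5841 + 429.3184) = 32.25
Minimum: E at 17.52.

E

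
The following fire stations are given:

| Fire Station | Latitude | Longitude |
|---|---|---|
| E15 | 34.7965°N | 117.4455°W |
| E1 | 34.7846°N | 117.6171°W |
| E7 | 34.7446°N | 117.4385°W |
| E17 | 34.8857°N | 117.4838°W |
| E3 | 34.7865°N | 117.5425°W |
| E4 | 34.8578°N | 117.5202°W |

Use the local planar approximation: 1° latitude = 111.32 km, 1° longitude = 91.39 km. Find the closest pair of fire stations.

Pairwise distances:
E15–E1: 15.7384 km
E15–E7: 5.8128 km
E15–E17: 10.5286 km
E15–E3: 8.9345 km
E15–E4: 9.6525 km
E1–E7: 16.9187 km
E1–E17: 16.5853 km
E1–E3: 6.8210 km
E1–E4: 12.0343 km
E7–E17: 16.2437 km
E7–E3: 10.5874 km
E7–E4: 14.6474 km
E17–E3: 12.2770 km
E17–E4: 4.5511 km
E3–E4: 8.1946 km
Closest pair: E17–E4 at 4.5511 km.

E17 and E4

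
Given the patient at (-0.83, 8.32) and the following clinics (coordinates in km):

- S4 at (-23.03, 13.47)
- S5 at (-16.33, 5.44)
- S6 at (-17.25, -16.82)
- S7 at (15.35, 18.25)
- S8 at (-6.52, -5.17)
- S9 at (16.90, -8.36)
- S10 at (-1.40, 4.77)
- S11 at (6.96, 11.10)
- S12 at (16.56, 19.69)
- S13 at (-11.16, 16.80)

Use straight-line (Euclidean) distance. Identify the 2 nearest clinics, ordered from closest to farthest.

Distances from (-0.83, 8.32):
S4: 22.79 km
S5: 15.77 km
S6: 30.03 km
S7: 18.98 km
S8: 14.64 km
S9: 24.34 km
S10: 3.60 km
S11: 8.27 km
S12: 20.78 km
S13: 13.36 km
Sorted: S10 (3.60 km) < S11 (8.27 km) < S13 (13.36 km) < S8 (14.64 km) < …

S10, S11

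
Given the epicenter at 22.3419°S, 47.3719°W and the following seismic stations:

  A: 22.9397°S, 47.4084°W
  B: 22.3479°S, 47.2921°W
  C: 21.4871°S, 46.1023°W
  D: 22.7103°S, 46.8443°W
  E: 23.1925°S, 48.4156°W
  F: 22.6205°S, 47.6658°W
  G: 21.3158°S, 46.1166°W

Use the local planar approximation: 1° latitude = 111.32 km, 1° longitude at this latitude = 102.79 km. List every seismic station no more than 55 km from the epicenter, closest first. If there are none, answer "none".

Distances from 22.3419°S, 47.3719°W:
A: 66.6528 km
B: 8.2298 km
C: 161.5102 km
D: 67.9923 km
E: 143.0922 km
F: 43.2954 km
G: 172.3276 km
Threshold 55 km: B (8.2298 km), F (43.2954 km) are within range.

B, F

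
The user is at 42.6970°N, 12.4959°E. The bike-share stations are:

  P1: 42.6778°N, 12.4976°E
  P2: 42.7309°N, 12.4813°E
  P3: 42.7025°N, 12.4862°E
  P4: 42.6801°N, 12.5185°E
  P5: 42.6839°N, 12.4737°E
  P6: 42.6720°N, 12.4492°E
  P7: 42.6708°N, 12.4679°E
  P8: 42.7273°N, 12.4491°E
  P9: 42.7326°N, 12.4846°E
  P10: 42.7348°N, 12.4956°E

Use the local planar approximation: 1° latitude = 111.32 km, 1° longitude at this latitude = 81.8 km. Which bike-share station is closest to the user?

P3

Distances from 42.6970°N, 12.4959°E:
P1: 2.1419 km
P2: 3.9582 km
P3: 1.0022 km
P4: 2.6376 km
P5: 2.3290 km
P6: 4.7263 km
P7: 3.7084 km
P8: 5.1022 km
P9: 4.0694 km
P10: 4.2080 km
Minimum: P3 at 1.0022 km.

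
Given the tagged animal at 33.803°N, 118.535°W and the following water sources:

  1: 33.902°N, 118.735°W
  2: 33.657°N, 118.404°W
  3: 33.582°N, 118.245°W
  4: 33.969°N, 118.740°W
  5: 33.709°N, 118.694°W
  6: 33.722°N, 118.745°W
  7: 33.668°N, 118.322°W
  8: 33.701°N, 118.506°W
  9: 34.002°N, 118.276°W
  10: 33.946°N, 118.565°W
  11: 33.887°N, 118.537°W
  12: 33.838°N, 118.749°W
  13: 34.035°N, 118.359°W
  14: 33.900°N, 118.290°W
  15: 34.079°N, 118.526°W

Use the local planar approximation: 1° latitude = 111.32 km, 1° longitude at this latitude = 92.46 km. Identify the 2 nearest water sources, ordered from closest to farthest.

11, 8

Distances from 33.803°N, 118.535°W:
1: √((0.099·111.32)² + (-0.200·92.46)²) = √(121.45539 + 341.95406) = 21.527 km
2: √((-0.146·111.32)² + (0.131·92.46)²) = √(264.15091 + 146.70684) = 20.270 km
3: √((-0.221·111.32)² + (0.290·92.46)²) = √(605.24463 + 718.95842) = 36.390 km
4: √((0.166·111.32)² + (-0.205·92.46)²) = √(341.47788 + 359.26549) = 26.472 km
5: √((-0.094·111.32)² + (-0.159·92.46)²) = √(109.49697 + 216.12352) = 18.045 km
6: √((-0.081·111.32)² + (-0.210·92.46)²) = √(81.30485 + 377.00436) = 21.408 km
7: √((-0.135·111.32)² + (0.213·92.46)²) = √(225.84680 + 387.85285) = 24.773 km
8: √((-0.102·111.32)² + (0.029·92.46)²) = √(128.92785 + 7.18958) = 11.667 km
9: √((0.199·111.32)² + (0.259·92.46)²) = √(490.74123 + 573.46551) = 32.622 km
10: √((0.143·111.32)² + (-0.030·92.46)²) = √(253.40692 + 7.69397) = 16.159 km
11: √((0.084·111.32)² + (-0.002·92.46)²) = √(87.43896 + 0.03420) = 9.353 km
12: √((0.035·111.32)² + (-0.214·92.46)²) = √(15.18037 + 391.50321) = 20.166 km
13: √((0.232·111.32)² + (0.176·92.46)²) = √(666.99467 + 264.80923) = 30.525 km
14: √((0.097·111.32)² + (0.245·92.46)²) = √(116.59767 + 513.14482) = 25.095 km
15: √((0.276·111.32)² + (0.009·92.46)²) = √(943.98384 + 0.69246) = 30.736 km
Sorted: 11 (9.353 km) < 8 (11.667 km) < 10 (16.159 km) < 5 (18.045 km) < …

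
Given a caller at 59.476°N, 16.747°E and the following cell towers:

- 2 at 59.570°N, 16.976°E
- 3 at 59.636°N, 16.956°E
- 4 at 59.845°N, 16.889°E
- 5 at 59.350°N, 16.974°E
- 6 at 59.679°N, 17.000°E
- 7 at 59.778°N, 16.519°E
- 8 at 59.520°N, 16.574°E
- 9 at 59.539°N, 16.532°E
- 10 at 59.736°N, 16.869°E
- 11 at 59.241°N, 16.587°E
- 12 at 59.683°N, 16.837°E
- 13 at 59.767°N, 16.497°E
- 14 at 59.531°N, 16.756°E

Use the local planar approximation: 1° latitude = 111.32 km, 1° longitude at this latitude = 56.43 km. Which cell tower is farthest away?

4

Distances from 59.476°N, 16.747°E:
2: √((0.094·111.32)² + (0.229·56.43)²) = √(109.49697 + 166.99023) = 16.628 km
3: √((0.160·111.32)² + (0.209·56.43)²) = √(317.23885 + 139.09537) = 21.362 km
4: √((0.369·111.32)² + (0.142·56.43)²) = √(1687.32650 + 64.20913) = 41.851 km
5: √((-0.126·111.32)² + (0.227·56.43)²) = √(196.73765 + 164.08611) = 18.995 km
6: √((0.203·111.32)² + (0.253·56.43)²) = √(510.66780 + 203.82673) = 26.730 km
7: √((0.302·111.32)² + (-0.228·56.43)²) = √(1130.21296 + 165.53499) = 35.996 km
8: √((0.044·111.32)² + (-0.173·56.43)²) = √(23.99119 + 95.30426) = 10.922 km
9: √((0.063·111.32)² + (-0.215·56.43)²) = √(49.18441 + 147.19634) = 14.014 km
10: √((0.260·111.32)² + (0.122·56.43)²) = √(837.70883 + 47.39579) = 29.751 km
11: √((-0.235·111.32)² + (-0.160·56.43)²) = √(684.35606 + 81.51923) = 27.674 km
12: √((0.207·111.32)² + (0.090·56.43)²) = √(530.99091 + 25.79319) = 23.596 km
13: √((0.291·111.32)² + (-0.250·56.43)²) = √(1049.37901 + 199.02156) = 35.333 km
14: √((0.055·111.32)² + (0.009·56.43)²) = √(37.48623 + 0.25793) = 6.144 km
Maximum: 4 at 41.851 km.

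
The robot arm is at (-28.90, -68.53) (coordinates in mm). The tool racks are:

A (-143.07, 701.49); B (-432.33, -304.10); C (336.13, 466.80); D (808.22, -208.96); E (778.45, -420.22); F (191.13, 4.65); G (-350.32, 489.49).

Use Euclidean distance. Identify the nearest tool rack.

F

Distances from (-28.90, -68.53):
A: 778.44 mm
B: 467.17 mm
C: 647.94 mm
D: 848.82 mm
E: 880.62 mm
F: 231.88 mm
G: 643.97 mm
Minimum: F at 231.88 mm.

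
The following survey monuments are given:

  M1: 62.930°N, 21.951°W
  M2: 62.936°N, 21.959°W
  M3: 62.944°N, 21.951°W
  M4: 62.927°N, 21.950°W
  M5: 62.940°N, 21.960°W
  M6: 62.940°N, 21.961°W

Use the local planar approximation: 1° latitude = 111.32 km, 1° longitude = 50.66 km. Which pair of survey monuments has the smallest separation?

Pairwise distances:
M1–M2: 0.781 km
M1–M3: 1.558 km
M1–M4: 0.338 km
M1–M5: 1.203 km
M1–M6: 1.223 km
M2–M3: 0.978 km
M2–M4: 1.101 km
M2–M5: 0.448 km
M2–M6: 0.457 km
M3–M4: 1.893 km
M3–M5: 0.637 km
M3–M6: 0.674 km
M4–M5: 1.533 km
M4–M6: 1.551 km
M5–M6: 0.051 km
Closest pair: M5–M6 at 0.051 km.

M5 and M6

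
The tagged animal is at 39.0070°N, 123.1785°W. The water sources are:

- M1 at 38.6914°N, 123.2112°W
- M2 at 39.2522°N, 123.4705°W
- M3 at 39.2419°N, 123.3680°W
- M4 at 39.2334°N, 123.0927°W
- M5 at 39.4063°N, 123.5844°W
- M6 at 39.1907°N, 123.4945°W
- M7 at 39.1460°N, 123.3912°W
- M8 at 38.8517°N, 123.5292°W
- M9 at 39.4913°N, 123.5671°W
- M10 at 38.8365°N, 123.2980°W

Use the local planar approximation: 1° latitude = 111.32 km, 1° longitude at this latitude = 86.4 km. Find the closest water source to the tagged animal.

Distances from 39.0070°N, 123.1785°W:
M1: 35.2460 km
M2: 37.1691 km
M3: 30.8519 km
M4: 26.2705 km
M5: 56.6189 km
M6: 34.1116 km
M7: 24.0240 km
M8: 34.8854 km
M9: 63.5123 km
M10: 21.6066 km
Minimum: M10 at 21.6066 km.

M10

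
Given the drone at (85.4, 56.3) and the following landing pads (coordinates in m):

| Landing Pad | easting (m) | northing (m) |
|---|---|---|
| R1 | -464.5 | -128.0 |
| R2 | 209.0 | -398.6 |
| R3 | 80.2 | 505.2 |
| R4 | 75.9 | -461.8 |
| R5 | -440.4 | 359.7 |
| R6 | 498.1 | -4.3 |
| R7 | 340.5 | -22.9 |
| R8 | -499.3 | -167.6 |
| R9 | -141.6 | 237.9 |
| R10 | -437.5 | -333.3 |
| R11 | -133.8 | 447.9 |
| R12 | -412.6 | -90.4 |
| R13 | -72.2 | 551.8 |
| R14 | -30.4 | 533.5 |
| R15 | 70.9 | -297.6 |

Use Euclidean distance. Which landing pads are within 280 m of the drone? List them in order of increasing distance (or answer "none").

Distances from (85.4, 56.3):
R1: √((-549.9)² + (-184.3)²) = √(302390.010 + 33966.490) = 580.0 m
R2: √((123.6)² + (-454.9)²) = √(15276.960 + 206934.010) = 471.4 m
R3: √((-5.2)² + (448.9)²) = √(27.040 + 201511.210) = 448.9 m
R4: √((-9.5)² + (-518.1)²) = √(90.250 + 268427.610) = 518.2 m
R5: √((-525.8)² + (303.4)²) = √(276465.640 + 92051.560) = 607.1 m
R6: √((412.7)² + (-60.6)²) = √(170321.290 + 3672.360) = 417.1 m
R7: √((255.1)² + (-79.2)²) = √(65076.010 + 6272.640) = 267.1 m
R8: √((-584.7)² + (-223.9)²) = √(341874.090 + 50131.210) = 626.1 m
R9: √((-227.0)² + (181.6)²) = √(51529.000 + 32978.560) = 290.7 m
R10: √((-522.9)² + (-389.6)²) = √(273424.410 + 151788.160) = 652.1 m
R11: √((-219.2)² + (391.6)²) = √(48048.640 + 153350.560) = 448.8 m
R12: √((-498.0)² + (-146.7)²) = √(248004.000 + 21520.890) = 519.2 m
R13: √((-157.6)² + (495.5)²) = √(24837.760 + 245520.250) = 520.0 m
R14: √((-115.8)² + (477.2)²) = √(13409.640 + 227719.840) = 491.0 m
R15: √((-14.5)² + (-353.9)²) = √(210.250 + 125245.210) = 354.2 m
Threshold 280 m: R7 (267.1 m) is within range.

R7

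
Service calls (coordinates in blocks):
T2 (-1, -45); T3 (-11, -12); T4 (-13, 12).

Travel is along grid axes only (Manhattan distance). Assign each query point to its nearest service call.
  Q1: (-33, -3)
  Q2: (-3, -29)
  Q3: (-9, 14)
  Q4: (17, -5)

Q1→T3; Q2→T2; Q3→T4; Q4→T3

Q1 at (-33, -3):
  T2: |32| + |-42| = 32 + 42 = 74 blocks
  T3: |22| + |-9| = 22 + 9 = 31 blocks
  T4: |20| + |15| = 20 + 15 = 35 blocks
  → nearest: T3 (31 blocks)
Q2 at (-3, -29):
  T2: |2| + |-16| = 2 + 16 = 18 blocks
  T3: |-8| + |17| = 8 + 17 = 25 blocks
  T4: |-10| + |41| = 10 + 41 = 51 blocks
  → nearest: T2 (18 blocks)
Q3 at (-9, 14):
  T2: |8| + |-59| = 8 + 59 = 67 blocks
  T3: |-2| + |-26| = 2 + 26 = 28 blocks
  T4: |-4| + |-2| = 4 + 2 = 6 blocks
  → nearest: T4 (6 blocks)
Q4 at (17, -5):
  T2: |-18| + |-40| = 18 + 40 = 58 blocks
  T3: |-28| + |-7| = 28 + 7 = 35 blocks
  T4: |-30| + |17| = 30 + 17 = 47 blocks
  → nearest: T3 (35 blocks)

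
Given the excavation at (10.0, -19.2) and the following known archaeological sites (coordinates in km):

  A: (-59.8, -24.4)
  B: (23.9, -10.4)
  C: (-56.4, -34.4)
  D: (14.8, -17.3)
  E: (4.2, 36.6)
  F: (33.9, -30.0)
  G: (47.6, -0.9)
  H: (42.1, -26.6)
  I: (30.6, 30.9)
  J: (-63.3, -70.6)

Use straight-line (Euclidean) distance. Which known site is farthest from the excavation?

J

Distances from (10.0, -19.2):
A: 70.0 km
B: 16.5 km
C: 68.1 km
D: 5.2 km
E: 56.1 km
F: 26.2 km
G: 41.8 km
H: 32.9 km
I: 54.2 km
J: 89.5 km
Maximum: J at 89.5 km.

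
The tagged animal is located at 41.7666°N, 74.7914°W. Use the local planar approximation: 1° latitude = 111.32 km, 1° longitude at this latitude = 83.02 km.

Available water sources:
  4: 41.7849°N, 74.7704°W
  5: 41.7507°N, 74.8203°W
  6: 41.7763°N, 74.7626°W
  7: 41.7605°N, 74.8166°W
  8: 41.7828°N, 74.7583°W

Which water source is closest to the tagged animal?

Distances from 41.7666°N, 74.7914°W:
4: 2.6813 km
5: 2.9815 km
6: 2.6235 km
7: 2.1995 km
8: 3.2869 km
Minimum: 7 at 2.1995 km.

7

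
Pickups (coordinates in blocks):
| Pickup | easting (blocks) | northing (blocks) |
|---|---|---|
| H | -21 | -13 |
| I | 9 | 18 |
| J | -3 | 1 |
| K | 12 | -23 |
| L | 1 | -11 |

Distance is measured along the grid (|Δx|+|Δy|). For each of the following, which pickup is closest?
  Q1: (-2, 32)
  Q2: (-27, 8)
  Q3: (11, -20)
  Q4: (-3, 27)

Q1 at (-2, 32):
  H: 64 blocks
  I: 25 blocks
  J: 32 blocks
  K: 69 blocks
  L: 46 blocks
  → nearest: I (25 blocks)
Q2 at (-27, 8):
  H: 27 blocks
  I: 46 blocks
  J: 31 blocks
  K: 70 blocks
  L: 47 blocks
  → nearest: H (27 blocks)
Q3 at (11, -20):
  H: 39 blocks
  I: 40 blocks
  J: 35 blocks
  K: 4 blocks
  L: 19 blocks
  → nearest: K (4 blocks)
Q4 at (-3, 27):
  H: 58 blocks
  I: 21 blocks
  J: 26 blocks
  K: 65 blocks
  L: 42 blocks
  → nearest: I (21 blocks)

Q1→I; Q2→H; Q3→K; Q4→I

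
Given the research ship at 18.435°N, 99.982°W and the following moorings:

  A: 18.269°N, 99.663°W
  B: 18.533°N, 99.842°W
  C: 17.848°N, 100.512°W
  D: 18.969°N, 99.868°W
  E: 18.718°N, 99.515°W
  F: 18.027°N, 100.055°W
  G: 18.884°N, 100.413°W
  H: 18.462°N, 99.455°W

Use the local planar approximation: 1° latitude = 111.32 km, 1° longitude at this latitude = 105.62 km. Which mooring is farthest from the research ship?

C

Distances from 18.435°N, 99.982°W:
A: √((-0.166·111.32)² + (0.319·105.62)²) = √(341.47788 + 1135.20342) = 38.428 km
B: √((0.098·111.32)² + (0.140·105.62)²) = √(119.01414 + 218.64945) = 18.376 km
C: √((-0.587·111.32)² + (-0.530·105.62)²) = √(4269.94811 + 3133.60366) = 86.044 km
D: √((0.534·111.32)² + (0.114·105.62)²) = √(3533.69376 + 144.97797) = 60.652 km
E: √((0.283·111.32)² + (0.467·105.62)²) = √(992.47429 + 2432.91025) = 58.527 km
F: √((-0.408·111.32)² + (-0.073·105.62)²) = √(2062.84559 + 59.44811) = 46.068 km
G: √((0.449·111.32)² + (-0.431·105.62)²) = √(2498.26830 + 2072.27251) = 67.606 km
H: √((0.027·111.32)² + (0.527·105.62)²) = √(9.03387 + 3098.22930) = 55.743 km
Maximum: C at 86.044 km.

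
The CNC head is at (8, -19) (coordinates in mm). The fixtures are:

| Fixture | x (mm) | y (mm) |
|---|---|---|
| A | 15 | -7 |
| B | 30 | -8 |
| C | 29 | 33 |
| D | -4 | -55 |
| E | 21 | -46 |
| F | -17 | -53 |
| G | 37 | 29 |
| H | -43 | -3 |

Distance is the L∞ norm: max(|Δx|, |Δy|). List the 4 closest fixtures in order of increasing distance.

A, B, E, F

Distances from (8, -19):
A: max(|7|, |12|) = 12 mm
B: max(|22|, |11|) = 22 mm
C: max(|21|, |52|) = 52 mm
D: max(|-12|, |-36|) = 36 mm
E: max(|13|, |-27|) = 27 mm
F: max(|-25|, |-34|) = 34 mm
G: max(|29|, |48|) = 48 mm
H: max(|-51|, |16|) = 51 mm
Sorted: A (12 mm) < B (22 mm) < E (27 mm) < F (34 mm) < D (36 mm) < G (48 mm) < …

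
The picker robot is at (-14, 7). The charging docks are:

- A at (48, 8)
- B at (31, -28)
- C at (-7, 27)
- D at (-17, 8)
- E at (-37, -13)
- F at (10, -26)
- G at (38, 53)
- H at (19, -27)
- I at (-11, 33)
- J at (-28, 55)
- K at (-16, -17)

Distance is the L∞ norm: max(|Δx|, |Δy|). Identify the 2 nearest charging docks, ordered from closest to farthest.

D, C

Distances from (-14, 7):
A: 62
B: 45
C: 20
D: 3
E: 23
F: 33
G: 52
H: 34
I: 26
J: 48
K: 24
Sorted: D (3) < C (20) < E (23) < K (24) < …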